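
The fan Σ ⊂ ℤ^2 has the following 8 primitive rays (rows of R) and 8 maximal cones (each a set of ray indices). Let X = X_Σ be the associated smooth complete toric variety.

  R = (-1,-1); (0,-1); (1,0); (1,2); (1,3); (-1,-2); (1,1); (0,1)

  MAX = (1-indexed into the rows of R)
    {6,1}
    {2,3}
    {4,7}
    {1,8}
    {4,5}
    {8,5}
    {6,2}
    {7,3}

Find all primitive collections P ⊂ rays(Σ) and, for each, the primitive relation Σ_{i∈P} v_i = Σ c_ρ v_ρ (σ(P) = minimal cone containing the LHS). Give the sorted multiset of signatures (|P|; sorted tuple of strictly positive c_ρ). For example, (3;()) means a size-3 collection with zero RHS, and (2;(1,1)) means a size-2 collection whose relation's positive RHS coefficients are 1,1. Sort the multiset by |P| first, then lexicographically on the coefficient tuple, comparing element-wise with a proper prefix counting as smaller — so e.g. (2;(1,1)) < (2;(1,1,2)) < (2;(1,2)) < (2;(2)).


20 minimal non-faces of Δ(Σ) (on 8 rays):

  P = {1,7}:  v_{1} + v_{7} = 0  ⟹  sig = (2;())
  P = {2,8}:  v_{2} + v_{8} = 0  ⟹  sig = (2;())
  P = {4,6}:  v_{4} + v_{6} = 0  ⟹  sig = (2;())
  P = {1,2}:  v_{1} + v_{2} = v_{6}  ⟹  sig = (2;(1))
  P = {1,3}:  v_{1} + v_{3} = v_{2}  ⟹  sig = (2;(1))
  P = {1,4}:  v_{1} + v_{4} = v_{8}  ⟹  sig = (2;(1))
  P = {2,4}:  v_{2} + v_{4} = v_{7}  ⟹  sig = (2;(1))
  P = {2,5}:  v_{2} + v_{5} = v_{4}  ⟹  sig = (2;(1))
  P = {2,7}:  v_{2} + v_{7} = v_{3}  ⟹  sig = (2;(1))
  P = {3,8}:  v_{3} + v_{8} = v_{7}  ⟹  sig = (2;(1))
  P = {4,8}:  v_{4} + v_{8} = v_{5}  ⟹  sig = (2;(1))
  P = {5,6}:  v_{5} + v_{6} = v_{8}  ⟹  sig = (2;(1))
  P = {6,7}:  v_{6} + v_{7} = v_{2}  ⟹  sig = (2;(1))
  P = {6,8}:  v_{6} + v_{8} = v_{1}  ⟹  sig = (2;(1))
  P = {7,8}:  v_{7} + v_{8} = v_{4}  ⟹  sig = (2;(1))
  P = {3,5}:  v_{3} + v_{5} = v_{4} + v_{7}  ⟹  sig = (2;(1,1))
  P = {1,5}:  v_{1} + v_{5} = 2·v_{8}  ⟹  sig = (2;(2))
  P = {3,4}:  v_{3} + v_{4} = 2·v_{7}  ⟹  sig = (2;(2))
  P = {3,6}:  v_{3} + v_{6} = 2·v_{2}  ⟹  sig = (2;(2))
  P = {5,7}:  v_{5} + v_{7} = 2·v_{4}  ⟹  sig = (2;(2))

Hence PRS(X_Σ) =
    (2;())
    (2;())
    (2;())
    (2;(1))
    (2;(1))
    (2;(1))
    (2;(1))
    (2;(1))
    (2;(1))
    (2;(1))
    (2;(1))
    (2;(1))
    (2;(1))
    (2;(1))
    (2;(1))
    (2;(1,1))
    (2;(2))
    (2;(2))
    (2;(2))
    (2;(2))


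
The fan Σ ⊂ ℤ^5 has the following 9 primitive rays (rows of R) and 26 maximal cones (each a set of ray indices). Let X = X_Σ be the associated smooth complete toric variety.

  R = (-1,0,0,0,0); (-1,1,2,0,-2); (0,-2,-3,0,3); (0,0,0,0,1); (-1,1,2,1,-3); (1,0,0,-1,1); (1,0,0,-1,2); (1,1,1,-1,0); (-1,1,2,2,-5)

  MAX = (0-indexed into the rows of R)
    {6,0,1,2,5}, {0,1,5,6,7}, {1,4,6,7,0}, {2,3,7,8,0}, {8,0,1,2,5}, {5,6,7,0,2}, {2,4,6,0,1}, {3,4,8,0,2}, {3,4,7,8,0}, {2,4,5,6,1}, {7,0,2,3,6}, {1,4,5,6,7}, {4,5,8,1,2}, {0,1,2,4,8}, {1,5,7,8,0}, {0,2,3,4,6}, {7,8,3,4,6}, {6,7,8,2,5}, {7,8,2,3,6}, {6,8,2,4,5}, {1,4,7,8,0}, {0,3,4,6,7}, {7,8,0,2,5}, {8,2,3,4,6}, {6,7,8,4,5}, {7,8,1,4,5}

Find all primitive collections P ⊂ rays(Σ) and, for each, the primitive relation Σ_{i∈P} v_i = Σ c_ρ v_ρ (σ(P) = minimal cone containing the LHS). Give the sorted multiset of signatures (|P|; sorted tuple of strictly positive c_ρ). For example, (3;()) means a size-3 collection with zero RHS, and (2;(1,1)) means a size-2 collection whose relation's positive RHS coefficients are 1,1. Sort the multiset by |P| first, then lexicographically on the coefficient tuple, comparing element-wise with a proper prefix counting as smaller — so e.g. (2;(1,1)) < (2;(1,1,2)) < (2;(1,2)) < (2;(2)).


Primitive collections (7):

  {3,5}:  v_{3} + v_{5} = v_{6}  ⇒ sig = (2;(1))
  {1,3}:  v_{1} + v_{3} = v_{0} + v_{4} + v_{6}  ⇒ sig = (2;(1,1,1))
  {2,4,7}:  v_{2} + v_{4} + v_{7} = 0  ⇒ sig = (3;())
  {0,4,5}:  v_{0} + v_{4} + v_{5} = v_{1}  ⇒ sig = (3;(1))
  {0,6,8}:  v_{0} + v_{6} + v_{8} = v_{4}  ⇒ sig = (3;(1))
  {1,2,7}:  v_{1} + v_{2} + v_{7} = v_{0} + v_{5}  ⇒ sig = (3;(1,1))
  {1,6,8}:  v_{1} + v_{6} + v_{8} = 2·v_{4} + v_{5}  ⇒ sig = (3;(1,2))

so the primitive-relation signature multiset is
    (2;(1))
    (2;(1,1,1))
    (3;())
    (3;(1))
    (3;(1))
    (3;(1,1))
    (3;(1,2))


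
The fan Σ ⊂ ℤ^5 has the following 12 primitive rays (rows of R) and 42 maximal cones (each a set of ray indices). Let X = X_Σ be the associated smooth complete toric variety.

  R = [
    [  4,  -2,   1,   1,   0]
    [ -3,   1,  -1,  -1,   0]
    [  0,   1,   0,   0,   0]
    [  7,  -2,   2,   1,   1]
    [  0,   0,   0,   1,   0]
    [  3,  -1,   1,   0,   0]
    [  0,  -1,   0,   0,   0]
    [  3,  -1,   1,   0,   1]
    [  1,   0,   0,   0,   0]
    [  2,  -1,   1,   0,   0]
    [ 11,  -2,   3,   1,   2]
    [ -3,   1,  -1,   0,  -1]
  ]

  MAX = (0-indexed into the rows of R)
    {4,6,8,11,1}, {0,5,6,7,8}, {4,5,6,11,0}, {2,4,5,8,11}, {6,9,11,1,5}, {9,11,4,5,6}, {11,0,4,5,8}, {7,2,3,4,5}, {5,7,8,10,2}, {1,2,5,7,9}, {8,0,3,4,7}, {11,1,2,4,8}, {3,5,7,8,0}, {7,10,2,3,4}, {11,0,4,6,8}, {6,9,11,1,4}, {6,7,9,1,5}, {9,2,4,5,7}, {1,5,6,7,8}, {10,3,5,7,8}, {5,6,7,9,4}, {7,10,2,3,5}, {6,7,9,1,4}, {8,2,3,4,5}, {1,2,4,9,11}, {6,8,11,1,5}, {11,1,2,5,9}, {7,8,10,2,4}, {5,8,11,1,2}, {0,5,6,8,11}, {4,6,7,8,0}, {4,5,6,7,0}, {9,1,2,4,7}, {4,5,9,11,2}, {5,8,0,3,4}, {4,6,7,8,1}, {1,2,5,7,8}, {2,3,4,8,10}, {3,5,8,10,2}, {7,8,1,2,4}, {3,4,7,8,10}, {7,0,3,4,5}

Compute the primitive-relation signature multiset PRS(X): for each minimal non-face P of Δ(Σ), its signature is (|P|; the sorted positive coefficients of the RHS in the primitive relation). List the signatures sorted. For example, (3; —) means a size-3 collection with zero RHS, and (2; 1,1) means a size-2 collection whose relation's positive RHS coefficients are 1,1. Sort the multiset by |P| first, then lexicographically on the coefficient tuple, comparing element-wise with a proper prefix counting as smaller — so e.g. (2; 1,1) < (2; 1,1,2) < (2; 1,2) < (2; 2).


Δ(Σ) — 12 vertices, 20 min non-faces:

  P={2,6}:  v_{2} + v_{6} = 0  so sig = (2; —)
  P={7,11}:  v_{7} + v_{11} = 0  so sig = (2; —)
  P={8,9}:  v_{8} + v_{9} = v_{5}  so sig = (2; 1)
  P={0,1}:  v_{0} + v_{1} = v_{6} + v_{8}  so sig = (2; 1,1)
  P={1,3}:  v_{1} + v_{3} = v_{7} + v_{8}  so sig = (2; 1,1)
  P={3,6}:  v_{3} + v_{6} = v_{0} + v_{7}  so sig = (2; 1,1)
  P={0,2}:  v_{0} + v_{2} = v_{4} + v_{5} + v_{8}  so sig = (2; 1,1,1)
  P={3,11}:  v_{3} + v_{11} = v_{4} + v_{5} + v_{8}  so sig = (2; 1,1,1)
  P={6,10}:  v_{6} + v_{10} = v_{3} + v_{7} + v_{8}  so sig = (2; 1,1,1)
  P={10,11}:  v_{10} + v_{11} = v_{2} + v_{3} + v_{8}  so sig = (2; 1,1,1)
  P={9,10}:  v_{9} + v_{10} = v_{2} + v_{3} + v_{5} + v_{7}  so sig = (2; 1,1,1,1)
  P={0,9}:  v_{0} + v_{9} = v_{4} + 2·v_{5} + v_{6}  so sig = (2; 1,1,2)
  P={3,9}:  v_{3} + v_{9} = v_{4} + 2·v_{5} + v_{7}  so sig = (2; 1,1,2)
  P={0,10}:  v_{0} + v_{10} = 2·v_{3} + v_{8}  so sig = (2; 1,2)
  P={1,10}:  v_{1} + v_{10} = v_{2} + 2·v_{7} + 2·v_{8}  so sig = (2; 1,2,2)
  P={1,4,5}:  v_{1} + v_{4} + v_{5} = 0  so sig = (3; —)
  P={4,5,10}:  v_{4} + v_{5} + v_{10} = v_{2} + 2·v_{3}  so sig = (3; 1,2)
  P={2,3,7,8}:  v_{2} + v_{3} + v_{7} + v_{8} = v_{10}  so sig = (4; 1)
  P={4,5,6,8}:  v_{4} + v_{5} + v_{6} + v_{8} = v_{0}  so sig = (4; 1)
  P={4,5,7,8}:  v_{4} + v_{5} + v_{7} + v_{8} = v_{3}  so sig = (4; 1)

Sorted signature multiset PRS(X):
    (2; —)
    (2; —)
    (2; 1)
    (2; 1,1)
    (2; 1,1)
    (2; 1,1)
    (2; 1,1,1)
    (2; 1,1,1)
    (2; 1,1,1)
    (2; 1,1,1)
    (2; 1,1,1,1)
    (2; 1,1,2)
    (2; 1,1,2)
    (2; 1,2)
    (2; 1,2,2)
    (3; —)
    (3; 1,2)
    (4; 1)
    (4; 1)
    (4; 1)


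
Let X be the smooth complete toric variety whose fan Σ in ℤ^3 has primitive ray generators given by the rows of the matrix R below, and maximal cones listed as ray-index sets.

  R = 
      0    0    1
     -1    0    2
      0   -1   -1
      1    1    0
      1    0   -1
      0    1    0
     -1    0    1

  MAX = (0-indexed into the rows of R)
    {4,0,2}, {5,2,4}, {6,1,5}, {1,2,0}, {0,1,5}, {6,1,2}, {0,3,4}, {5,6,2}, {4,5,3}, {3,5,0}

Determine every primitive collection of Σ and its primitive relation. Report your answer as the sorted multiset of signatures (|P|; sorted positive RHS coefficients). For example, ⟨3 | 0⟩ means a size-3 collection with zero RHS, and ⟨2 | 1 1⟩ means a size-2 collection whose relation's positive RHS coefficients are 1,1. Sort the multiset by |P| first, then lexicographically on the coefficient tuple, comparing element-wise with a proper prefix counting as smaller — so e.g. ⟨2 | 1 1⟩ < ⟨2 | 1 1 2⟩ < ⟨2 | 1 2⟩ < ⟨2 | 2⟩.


|primitive collections| = 9. Relations:

  • {4,6}:  v_{4} + v_{6} = 0  so sig = ⟨2 | 0⟩
  • {0,6}:  v_{0} + v_{6} = v_{1}  so sig = ⟨2 | 1⟩
  • {1,4}:  v_{1} + v_{4} = v_{0}  so sig = ⟨2 | 1⟩
  • {2,3}:  v_{2} + v_{3} = v_{4}  so sig = ⟨2 | 1⟩
  • {3,6}:  v_{3} + v_{6} = v_{0} + v_{5}  so sig = ⟨2 | 1 1⟩
  • {1,3}:  v_{1} + v_{3} = 2·v_{0} + v_{5}  so sig = ⟨2 | 1 2⟩
  • {0,2,5}:  v_{0} + v_{2} + v_{5} = 0  so sig = ⟨3 | 0⟩
  • {0,4,5}:  v_{0} + v_{4} + v_{5} = v_{3}  so sig = ⟨3 | 1⟩
  • {1,2,5}:  v_{1} + v_{2} + v_{5} = v_{6}  so sig = ⟨3 | 1⟩

Hence PRS(X_Σ) =
    |P|=2: 6 collections, coeffs (), (1), (1), (1), (1,1), (1,2)
    |P|=3: 3 collections, coeffs (), (1), (1)


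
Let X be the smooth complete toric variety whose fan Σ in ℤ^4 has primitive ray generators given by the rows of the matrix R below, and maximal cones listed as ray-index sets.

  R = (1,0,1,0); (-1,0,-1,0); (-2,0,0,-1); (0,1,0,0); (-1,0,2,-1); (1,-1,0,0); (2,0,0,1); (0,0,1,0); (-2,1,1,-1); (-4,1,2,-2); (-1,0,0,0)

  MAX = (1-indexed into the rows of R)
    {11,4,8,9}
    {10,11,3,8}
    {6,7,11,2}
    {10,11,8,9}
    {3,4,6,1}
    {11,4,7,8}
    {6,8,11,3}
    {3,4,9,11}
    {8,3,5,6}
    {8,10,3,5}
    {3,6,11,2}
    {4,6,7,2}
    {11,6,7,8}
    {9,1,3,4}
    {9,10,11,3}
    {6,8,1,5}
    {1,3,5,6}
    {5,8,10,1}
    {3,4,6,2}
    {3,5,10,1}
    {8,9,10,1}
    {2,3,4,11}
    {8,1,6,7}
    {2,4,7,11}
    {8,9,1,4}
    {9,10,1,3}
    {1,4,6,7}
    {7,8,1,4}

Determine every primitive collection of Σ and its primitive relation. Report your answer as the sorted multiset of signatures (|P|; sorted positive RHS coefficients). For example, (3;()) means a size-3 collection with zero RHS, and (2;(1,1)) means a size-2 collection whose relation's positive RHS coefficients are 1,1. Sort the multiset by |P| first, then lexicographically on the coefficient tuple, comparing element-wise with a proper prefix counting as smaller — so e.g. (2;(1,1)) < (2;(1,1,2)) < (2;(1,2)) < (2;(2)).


Σ has 21 primitive collections:

  • {1,2}:  v_{1} + v_{2} = 0  so sig = (2;())
  • {3,7}:  v_{3} + v_{7} = 0  so sig = (2;())
  • {1,11}:  v_{1} + v_{11} = v_{8}  so sig = (2;(1))
  • {2,8}:  v_{2} + v_{8} = v_{11}  so sig = (2;(1))
  • {2,5}:  v_{2} + v_{5} = v_{3} + v_{8}  so sig = (2;(1,1))
  • {4,5}:  v_{4} + v_{5} = v_{1} + v_{9}  so sig = (2;(1,1))
  • {5,7}:  v_{5} + v_{7} = v_{1} + v_{8}  so sig = (2;(1,1))
  • {5,9}:  v_{5} + v_{9} = v_{1} + v_{10}  so sig = (2;(1,1))
  • {6,9}:  v_{6} + v_{9} = v_{1} + v_{3}  so sig = (2;(1,1))
  • {6,10}:  v_{6} + v_{10} = v_{3} + v_{5}  so sig = (2;(1,1))
  • {7,9}:  v_{7} + v_{9} = v_{4} + v_{8}  so sig = (2;(1,1))
  • {7,10}:  v_{7} + v_{10} = v_{8} + v_{9}  so sig = (2;(1,1))
  • {2,9}:  v_{2} + v_{9} = v_{3} + v_{4} + v_{11}  so sig = (2;(1,1,1))
  • {2,10}:  v_{2} + v_{10} = v_{3} + v_{9} + v_{11}  so sig = (2;(1,1,1))
  • {5,11}:  v_{5} + v_{11} = v_{3} + 2·v_{8}  so sig = (2;(1,2))
  • {4,10}:  v_{4} + v_{10} = 2·v_{9}  so sig = (2;(2))
  • {4,6,11}:  v_{4} + v_{6} + v_{11} = 0  so sig = (3;())
  • {1,3,8}:  v_{1} + v_{3} + v_{8} = v_{5}  so sig = (3;(1))
  • {3,4,8}:  v_{3} + v_{4} + v_{8} = v_{9}  so sig = (3;(1))
  • {3,8,9}:  v_{3} + v_{8} + v_{9} = v_{10}  so sig = (3;(1))
  • {4,6,8}:  v_{4} + v_{6} + v_{8} = v_{1}  so sig = (3;(1))

Signatures (|P|; sorted positive RHS coefficients), sorted:
    (2;())
    (2;())
    (2;(1))
    (2;(1))
    (2;(1,1))
    (2;(1,1))
    (2;(1,1))
    (2;(1,1))
    (2;(1,1))
    (2;(1,1))
    (2;(1,1))
    (2;(1,1))
    (2;(1,1,1))
    (2;(1,1,1))
    (2;(1,2))
    (2;(2))
    (3;())
    (3;(1))
    (3;(1))
    (3;(1))
    (3;(1))


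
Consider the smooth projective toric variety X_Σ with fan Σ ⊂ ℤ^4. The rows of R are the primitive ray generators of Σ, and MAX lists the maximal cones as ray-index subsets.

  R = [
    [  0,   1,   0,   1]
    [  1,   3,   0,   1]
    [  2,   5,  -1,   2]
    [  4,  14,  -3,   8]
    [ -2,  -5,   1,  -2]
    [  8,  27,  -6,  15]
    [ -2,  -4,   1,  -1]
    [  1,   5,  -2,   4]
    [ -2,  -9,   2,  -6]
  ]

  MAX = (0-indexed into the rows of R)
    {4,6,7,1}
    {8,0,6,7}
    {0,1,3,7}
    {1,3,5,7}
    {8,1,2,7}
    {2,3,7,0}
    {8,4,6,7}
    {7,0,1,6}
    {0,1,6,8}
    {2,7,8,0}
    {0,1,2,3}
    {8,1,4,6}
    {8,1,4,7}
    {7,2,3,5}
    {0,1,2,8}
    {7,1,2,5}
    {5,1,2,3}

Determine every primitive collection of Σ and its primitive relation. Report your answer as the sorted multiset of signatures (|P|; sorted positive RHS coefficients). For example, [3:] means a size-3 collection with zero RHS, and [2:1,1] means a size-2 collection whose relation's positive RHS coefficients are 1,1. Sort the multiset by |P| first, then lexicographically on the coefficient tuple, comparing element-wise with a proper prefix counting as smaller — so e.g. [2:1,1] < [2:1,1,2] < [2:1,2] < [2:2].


Δ(Σ) — 9 vertices, 14 min non-faces:

  P = {2,4}:  v_{2} + v_{4} = 0  →  sig = [2:]
  P = {0,4}:  v_{0} + v_{4} = v_{6}  →  sig = [2:1]
  P = {2,6}:  v_{2} + v_{6} = v_{0}  →  sig = [2:1]
  P = {3,8}:  v_{3} + v_{8} = v_{2}  →  sig = [2:1]
  P = {3,4}:  v_{3} + v_{4} = v_{0} + v_{1} + v_{7}  →  sig = [2:1,1,1]
  P = {4,5}:  v_{4} + v_{5} = v_{1} + v_{3} + v_{7}  →  sig = [2:1,1,1]
  P = {5,6}:  v_{5} + v_{6} = v_{0} + v_{1} + v_{3} + v_{7}  →  sig = [2:1,1,1,1]
  P = {3,6}:  v_{3} + v_{6} = 2·v_{0} + v_{1} + v_{7}  →  sig = [2:1,1,2]
  P = {5,8}:  v_{5} + v_{8} = v_{1} + 2·v_{2} + v_{7}  →  sig = [2:1,1,2]
  P = {0,5}:  v_{0} + v_{5} = 2·v_{3}  →  sig = [2:2]
  P = {0,1,7,8}:  v_{0} + v_{1} + v_{7} + v_{8} = 0  →  sig = [4:]
  P = {0,1,2,7}:  v_{0} + v_{1} + v_{2} + v_{7} = v_{3}  →  sig = [4:1]
  P = {1,2,3,7}:  v_{1} + v_{2} + v_{3} + v_{7} = v_{5}  →  sig = [4:1]
  P = {1,6,7,8}:  v_{1} + v_{6} + v_{7} + v_{8} = v_{4}  →  sig = [4:1]

so the primitive-relation signature multiset is
    |P|=2: 10 collections, coeffs (), (1), (1), (1), (1,1,1), (1,1,1), (1,1,1,1), (1,1,2), (1,1,2), (2)
    |P|=4: 4 collections, coeffs (), (1), (1), (1)


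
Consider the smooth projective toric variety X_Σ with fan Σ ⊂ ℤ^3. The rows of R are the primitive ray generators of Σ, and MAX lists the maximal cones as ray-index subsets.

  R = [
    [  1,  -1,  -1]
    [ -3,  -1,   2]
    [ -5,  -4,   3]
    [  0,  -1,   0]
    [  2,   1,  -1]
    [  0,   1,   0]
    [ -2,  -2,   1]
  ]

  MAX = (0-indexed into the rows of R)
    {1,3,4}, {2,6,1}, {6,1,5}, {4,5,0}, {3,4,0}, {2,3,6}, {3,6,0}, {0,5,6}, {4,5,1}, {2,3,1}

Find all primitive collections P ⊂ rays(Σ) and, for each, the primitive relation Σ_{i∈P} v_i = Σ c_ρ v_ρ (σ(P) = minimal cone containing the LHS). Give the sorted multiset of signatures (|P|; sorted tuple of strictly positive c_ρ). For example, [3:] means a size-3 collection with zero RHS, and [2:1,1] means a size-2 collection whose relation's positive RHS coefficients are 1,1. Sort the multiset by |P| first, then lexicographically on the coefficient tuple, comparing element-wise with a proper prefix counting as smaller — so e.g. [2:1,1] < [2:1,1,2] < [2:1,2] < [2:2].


The 7 primitive collections of Σ (r=7, n=3):

  • {3,5}:  v_{3} + v_{5} = 0 ; sig = [2:]
  • {0,1}:  v_{0} + v_{1} = v_{6} ; sig = [2:1]
  • {4,6}:  v_{4} + v_{6} = v_{3} ; sig = [2:1]
  • {2,5}:  v_{2} + v_{5} = v_{1} + v_{6} ; sig = [2:1,1]
  • {0,2}:  v_{0} + v_{2} = v_{3} + 2·v_{6} ; sig = [2:1,2]
  • {2,4}:  v_{2} + v_{4} = v_{1} + 2·v_{3} ; sig = [2:1,2]
  • {1,3,6}:  v_{1} + v_{3} + v_{6} = v_{2} ; sig = [3:1]

Signatures (|P|; sorted positive RHS coefficients), sorted:
{ [2:],  [2:1] ×2,  [2:1,1],  [2:1,2] ×2,  [3:1] }


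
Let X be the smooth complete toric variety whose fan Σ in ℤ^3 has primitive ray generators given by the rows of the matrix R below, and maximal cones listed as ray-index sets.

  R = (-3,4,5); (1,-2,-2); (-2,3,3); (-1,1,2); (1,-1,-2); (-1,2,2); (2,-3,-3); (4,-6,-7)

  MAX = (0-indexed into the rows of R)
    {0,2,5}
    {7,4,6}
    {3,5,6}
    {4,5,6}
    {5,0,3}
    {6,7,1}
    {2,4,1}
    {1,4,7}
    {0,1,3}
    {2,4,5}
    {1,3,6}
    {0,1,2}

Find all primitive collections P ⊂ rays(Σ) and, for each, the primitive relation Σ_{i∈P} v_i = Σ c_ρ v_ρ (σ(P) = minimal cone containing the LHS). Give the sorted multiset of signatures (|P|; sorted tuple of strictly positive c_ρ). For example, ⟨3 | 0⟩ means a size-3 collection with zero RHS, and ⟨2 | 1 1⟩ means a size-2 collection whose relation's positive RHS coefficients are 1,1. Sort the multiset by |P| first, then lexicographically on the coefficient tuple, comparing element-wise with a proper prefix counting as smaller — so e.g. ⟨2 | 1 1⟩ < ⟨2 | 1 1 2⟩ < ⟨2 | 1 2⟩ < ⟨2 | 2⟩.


|primitive collections| = 11. Relations:

  P={1,5}:  v_{1} + v_{5} = 0 ; sig = ⟨2 | 0⟩
  P={2,6}:  v_{2} + v_{6} = 0 ; sig = ⟨2 | 0⟩
  P={3,4}:  v_{3} + v_{4} = 0 ; sig = ⟨2 | 0⟩
  P={0,4}:  v_{0} + v_{4} = v_{2} ; sig = ⟨2 | 1⟩
  P={0,6}:  v_{0} + v_{6} = v_{3} ; sig = ⟨2 | 1⟩
  P={0,7}:  v_{0} + v_{7} = v_{1} ; sig = ⟨2 | 1⟩
  P={2,3}:  v_{2} + v_{3} = v_{0} ; sig = ⟨2 | 1⟩
  P={2,7}:  v_{2} + v_{7} = v_{1} + v_{4} ; sig = ⟨2 | 1 1⟩
  P={3,7}:  v_{3} + v_{7} = v_{1} + v_{6} ; sig = ⟨2 | 1 1⟩
  P={5,7}:  v_{5} + v_{7} = v_{4} + v_{6} ; sig = ⟨2 | 1 1⟩
  P={1,4,6}:  v_{1} + v_{4} + v_{6} = v_{7} ; sig = ⟨3 | 1⟩

Signatures (|P|; sorted positive RHS coefficients), sorted:
{ ⟨2 | 0⟩ ×3,  ⟨2 | 1⟩ ×4,  ⟨2 | 1 1⟩ ×3,  ⟨3 | 1⟩ }


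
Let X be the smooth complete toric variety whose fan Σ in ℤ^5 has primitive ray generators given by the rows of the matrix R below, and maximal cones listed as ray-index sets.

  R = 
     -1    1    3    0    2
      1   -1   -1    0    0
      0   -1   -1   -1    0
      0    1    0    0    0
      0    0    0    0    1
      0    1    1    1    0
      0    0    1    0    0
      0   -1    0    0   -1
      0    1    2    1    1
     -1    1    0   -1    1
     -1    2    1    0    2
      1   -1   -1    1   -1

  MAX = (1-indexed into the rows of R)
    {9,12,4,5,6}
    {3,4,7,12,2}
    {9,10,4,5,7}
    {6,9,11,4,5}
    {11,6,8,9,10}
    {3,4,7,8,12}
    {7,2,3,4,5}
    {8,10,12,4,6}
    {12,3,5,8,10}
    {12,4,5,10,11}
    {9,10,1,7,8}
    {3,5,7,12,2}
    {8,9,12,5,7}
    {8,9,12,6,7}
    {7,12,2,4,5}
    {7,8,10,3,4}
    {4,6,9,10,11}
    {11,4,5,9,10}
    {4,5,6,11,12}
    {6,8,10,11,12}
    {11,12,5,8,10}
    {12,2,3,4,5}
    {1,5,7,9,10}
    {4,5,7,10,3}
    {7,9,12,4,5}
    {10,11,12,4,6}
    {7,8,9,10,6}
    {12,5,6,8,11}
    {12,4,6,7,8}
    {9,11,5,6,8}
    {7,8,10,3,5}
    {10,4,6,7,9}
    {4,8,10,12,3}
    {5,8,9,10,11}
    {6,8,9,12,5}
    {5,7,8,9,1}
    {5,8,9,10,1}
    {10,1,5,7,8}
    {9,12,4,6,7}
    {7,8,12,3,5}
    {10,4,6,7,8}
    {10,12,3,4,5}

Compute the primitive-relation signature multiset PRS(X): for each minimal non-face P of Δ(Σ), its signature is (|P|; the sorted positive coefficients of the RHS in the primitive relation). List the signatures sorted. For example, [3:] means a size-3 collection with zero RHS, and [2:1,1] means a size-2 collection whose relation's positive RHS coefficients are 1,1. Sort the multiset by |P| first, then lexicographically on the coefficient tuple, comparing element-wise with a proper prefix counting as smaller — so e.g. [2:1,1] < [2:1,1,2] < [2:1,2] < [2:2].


Δ(Σ) — 12 vertices, 25 min non-faces:

  P = {3,6}:  v_{3} + v_{6} = 0  so sig = [2:]
  P = {3,9}:  v_{3} + v_{9} = v_{5} + v_{7}  so sig = [2:1,1]
  P = {3,11}:  v_{3} + v_{11} = v_{5} + v_{10}  so sig = [2:1,1]
  P = {7,11}:  v_{7} + v_{11} = v_{9} + v_{10}  so sig = [2:1,1]
  P = {1,4}:  v_{1} + v_{4} = v_{7} + v_{9} + v_{10}  so sig = [2:1,1,1]
  P = {1,12}:  v_{1} + v_{12} = v_{5} + v_{8} + v_{9}  so sig = [2:1,1,1]
  P = {2,8}:  v_{2} + v_{8} = v_{3} + v_{7} + v_{12}  so sig = [2:1,1,1]
  P = {2,10}:  v_{2} + v_{10} = v_{3} + v_{4} + v_{5}  so sig = [2:1,1,1]
  P = {2,6}:  v_{2} + v_{6} = v_{4} + v_{5} + v_{7} + v_{12}  so sig = [2:1,1,1,1]
  P = {1,6}:  v_{1} + v_{6} = v_{8} + 2·v_{9} + v_{10}  so sig = [2:1,1,2]
  P = {1,3}:  v_{1} + v_{3} = 2·v_{5} + 2·v_{7} + v_{8} + v_{10}  so sig = [2:1,1,2,2]
  P = {1,11}:  v_{1} + v_{11} = v_{5} + v_{8} + 2·v_{9} + 2·v_{10}  so sig = [2:1,1,2,2]
  P = {2,9}:  v_{2} + v_{9} = v_{4} + 2·v_{5} + 2·v_{7} + v_{12}  so sig = [2:1,1,2,2]
  P = {2,11}:  v_{2} + v_{11} = v_{4} + 2·v_{5}  so sig = [2:1,2]
  P = {1,2}:  v_{1} + v_{2} = 2·v_{5} + 2·v_{7}  so sig = [2:2,2]
  P = {4,5,8}:  v_{4} + v_{5} + v_{8} = 0  so sig = [3:]
  P = {7,10,12}:  v_{7} + v_{10} + v_{12} = 0  so sig = [3:]
  P = {5,6,7}:  v_{5} + v_{6} + v_{7} = v_{9}  so sig = [3:1]
  P = {5,6,10}:  v_{5} + v_{6} + v_{10} = v_{11}  so sig = [3:1]
  P = {4,8,9}:  v_{4} + v_{8} + v_{9} = v_{6} + v_{7}  so sig = [3:1,1]
  P = {4,8,11}:  v_{4} + v_{8} + v_{11} = v_{6} + v_{10}  so sig = [3:1,1]
  P = {9,10,12}:  v_{9} + v_{10} + v_{12} = v_{5} + v_{6}  so sig = [3:1,1]
  P = {9,11,12}:  v_{9} + v_{11} + v_{12} = 2·v_{5} + 2·v_{6}  so sig = [3:2,2]
  P = {3,4,5,7,12}:  v_{3} + v_{4} + v_{5} + v_{7} + v_{12} = v_{2}  so sig = [5:1]
  P = {5,7,8,9,10}:  v_{5} + v_{7} + v_{8} + v_{9} + v_{10} = v_{1}  so sig = [5:1]

so the primitive-relation signature multiset is
[[2:], [2:1,1], [2:1,1], [2:1,1], [2:1,1,1], [2:1,1,1], [2:1,1,1], [2:1,1,1], [2:1,1,1,1], [2:1,1,2], [2:1,1,2,2], [2:1,1,2,2], [2:1,1,2,2], [2:1,2], [2:2,2], [3:], [3:], [3:1], [3:1], [3:1,1], [3:1,1], [3:1,1], [3:2,2], [5:1], [5:1]]


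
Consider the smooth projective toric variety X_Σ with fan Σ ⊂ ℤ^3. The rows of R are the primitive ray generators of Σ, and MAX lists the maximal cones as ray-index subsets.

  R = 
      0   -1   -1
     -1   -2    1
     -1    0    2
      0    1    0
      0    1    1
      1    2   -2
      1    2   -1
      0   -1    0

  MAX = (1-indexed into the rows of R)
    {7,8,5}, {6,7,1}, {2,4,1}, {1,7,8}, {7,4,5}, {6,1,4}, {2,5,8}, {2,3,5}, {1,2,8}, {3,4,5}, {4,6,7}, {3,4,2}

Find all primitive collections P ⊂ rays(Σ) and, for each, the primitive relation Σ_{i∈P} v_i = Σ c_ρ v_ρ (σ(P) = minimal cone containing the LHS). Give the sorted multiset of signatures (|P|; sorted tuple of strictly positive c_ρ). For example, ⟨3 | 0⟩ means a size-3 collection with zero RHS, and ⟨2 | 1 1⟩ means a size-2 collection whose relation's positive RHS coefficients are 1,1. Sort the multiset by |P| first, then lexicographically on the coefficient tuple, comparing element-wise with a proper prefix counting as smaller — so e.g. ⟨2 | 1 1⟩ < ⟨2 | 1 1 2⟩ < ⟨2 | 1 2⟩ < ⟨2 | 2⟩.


Δ(Σ) — 8 vertices, 12 min non-faces:

  P = {1,5}:  v_{1} + v_{5} = 0 — sig = ⟨2 | 0⟩
  P = {2,7}:  v_{2} + v_{7} = 0 — sig = ⟨2 | 0⟩
  P = {4,8}:  v_{4} + v_{8} = 0 — sig = ⟨2 | 0⟩
  P = {1,3}:  v_{1} + v_{3} = v_{2} + v_{4} — sig = ⟨2 | 1 1⟩
  P = {2,6}:  v_{2} + v_{6} = v_{1} + v_{4} — sig = ⟨2 | 1 1⟩
  P = {3,7}:  v_{3} + v_{7} = v_{4} + v_{5} — sig = ⟨2 | 1 1⟩
  P = {3,8}:  v_{3} + v_{8} = v_{2} + v_{5} — sig = ⟨2 | 1 1⟩
  P = {5,6}:  v_{5} + v_{6} = v_{4} + v_{7} — sig = ⟨2 | 1 1⟩
  P = {6,8}:  v_{6} + v_{8} = v_{1} + v_{7} — sig = ⟨2 | 1 1⟩
  P = {3,6}:  v_{3} + v_{6} = 2·v_{4} — sig = ⟨2 | 2⟩
  P = {1,4,7}:  v_{1} + v_{4} + v_{7} = v_{6} — sig = ⟨3 | 1⟩
  P = {2,4,5}:  v_{2} + v_{4} + v_{5} = v_{3} — sig = ⟨3 | 1⟩

Hence PRS(X_Σ) =
    ⟨2 | 0⟩
    ⟨2 | 0⟩
    ⟨2 | 0⟩
    ⟨2 | 1 1⟩
    ⟨2 | 1 1⟩
    ⟨2 | 1 1⟩
    ⟨2 | 1 1⟩
    ⟨2 | 1 1⟩
    ⟨2 | 1 1⟩
    ⟨2 | 2⟩
    ⟨3 | 1⟩
    ⟨3 | 1⟩


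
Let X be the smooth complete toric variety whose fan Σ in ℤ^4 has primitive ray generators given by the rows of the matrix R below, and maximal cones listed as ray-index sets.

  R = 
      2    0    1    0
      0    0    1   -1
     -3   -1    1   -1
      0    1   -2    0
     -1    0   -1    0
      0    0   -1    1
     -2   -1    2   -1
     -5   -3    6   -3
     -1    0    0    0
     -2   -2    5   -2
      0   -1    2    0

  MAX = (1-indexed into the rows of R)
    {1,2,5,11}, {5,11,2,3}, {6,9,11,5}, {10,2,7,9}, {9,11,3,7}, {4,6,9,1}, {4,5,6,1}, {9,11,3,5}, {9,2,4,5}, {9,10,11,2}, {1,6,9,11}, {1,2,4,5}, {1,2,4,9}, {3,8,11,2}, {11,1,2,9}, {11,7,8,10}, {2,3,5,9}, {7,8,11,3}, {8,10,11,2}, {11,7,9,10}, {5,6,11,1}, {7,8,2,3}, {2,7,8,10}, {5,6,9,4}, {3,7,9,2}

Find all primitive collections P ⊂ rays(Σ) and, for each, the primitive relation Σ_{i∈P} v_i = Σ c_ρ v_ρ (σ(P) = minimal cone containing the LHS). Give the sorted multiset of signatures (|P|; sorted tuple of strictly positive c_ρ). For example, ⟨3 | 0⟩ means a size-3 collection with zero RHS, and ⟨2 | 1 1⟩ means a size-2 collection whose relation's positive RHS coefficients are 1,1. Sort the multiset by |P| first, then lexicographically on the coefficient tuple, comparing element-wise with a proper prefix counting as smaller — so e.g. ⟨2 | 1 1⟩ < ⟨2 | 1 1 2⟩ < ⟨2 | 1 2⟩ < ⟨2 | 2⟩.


23 minimal non-faces of Δ(Σ) (on 11 rays):

  {2,6}:  v_{2} + v_{6} = 0  so sig = ⟨2 | 0⟩
  {4,11}:  v_{4} + v_{11} = 0  so sig = ⟨2 | 0⟩
  {3,10}:  v_{3} + v_{10} = v_{8}  so sig = ⟨2 | 1⟩
  {5,7}:  v_{5} + v_{7} = v_{3}  so sig = ⟨2 | 1⟩
  {1,7}:  v_{1} + v_{7} = v_{2} + v_{11}  so sig = ⟨2 | 1 1⟩
  {4,10}:  v_{4} + v_{10} = v_{2} + v_{7}  so sig = ⟨2 | 1 1⟩
  {6,10}:  v_{6} + v_{10} = v_{7} + v_{11}  so sig = ⟨2 | 1 1⟩
  {1,3}:  v_{1} + v_{3} = v_{2} + v_{5} + v_{11}  so sig = ⟨2 | 1 1 1⟩
  {4,7}:  v_{4} + v_{7} = v_{2} + v_{5} + v_{9}  so sig = ⟨2 | 1 1 1⟩
  {4,8}:  v_{4} + v_{8} = v_{2} + v_{3} + v_{7}  so sig = ⟨2 | 1 1 1⟩
  {5,10}:  v_{5} + v_{10} = v_{2} + v_{3} + v_{11}  so sig = ⟨2 | 1 1 1⟩
  {6,7}:  v_{6} + v_{7} = v_{5} + v_{9} + v_{11}  so sig = ⟨2 | 1 1 1⟩
  {6,8}:  v_{6} + v_{8} = v_{3} + v_{7} + v_{11}  so sig = ⟨2 | 1 1 1⟩
  {3,4}:  v_{3} + v_{4} = v_{2} + 2·v_{5} + v_{9}  so sig = ⟨2 | 1 1 2⟩
  {3,6}:  v_{3} + v_{6} = 2·v_{5} + v_{9} + v_{11}  so sig = ⟨2 | 1 1 2⟩
  {5,8}:  v_{5} + v_{8} = v_{2} + 2·v_{3} + v_{11}  so sig = ⟨2 | 1 1 2⟩
  {1,8}:  v_{1} + v_{8} = 2·v_{2} + v_{3} + 2·v_{11}  so sig = ⟨2 | 1 2 2⟩
  {1,10}:  v_{1} + v_{10} = 2·v_{2} + 2·v_{11}  so sig = ⟨2 | 2 2⟩
  {8,9}:  v_{8} + v_{9} = 3·v_{7}  so sig = ⟨2 | 3⟩
  {1,5,9}:  v_{1} + v_{5} + v_{9} = 0  so sig = ⟨3 | 0⟩
  {2,7,11}:  v_{2} + v_{7} + v_{11} = v_{10}  so sig = ⟨3 | 1⟩
  {2,5,9,11}:  v_{2} + v_{5} + v_{9} + v_{11} = v_{7}  so sig = ⟨4 | 1⟩
  {2,3,9,11}:  v_{2} + v_{3} + v_{9} + v_{11} = 2·v_{7}  so sig = ⟨4 | 2⟩

so the primitive-relation signature multiset is
    ⟨2 | 0⟩
    ⟨2 | 0⟩
    ⟨2 | 1⟩
    ⟨2 | 1⟩
    ⟨2 | 1 1⟩
    ⟨2 | 1 1⟩
    ⟨2 | 1 1⟩
    ⟨2 | 1 1 1⟩
    ⟨2 | 1 1 1⟩
    ⟨2 | 1 1 1⟩
    ⟨2 | 1 1 1⟩
    ⟨2 | 1 1 1⟩
    ⟨2 | 1 1 1⟩
    ⟨2 | 1 1 2⟩
    ⟨2 | 1 1 2⟩
    ⟨2 | 1 1 2⟩
    ⟨2 | 1 2 2⟩
    ⟨2 | 2 2⟩
    ⟨2 | 3⟩
    ⟨3 | 0⟩
    ⟨3 | 1⟩
    ⟨4 | 1⟩
    ⟨4 | 2⟩


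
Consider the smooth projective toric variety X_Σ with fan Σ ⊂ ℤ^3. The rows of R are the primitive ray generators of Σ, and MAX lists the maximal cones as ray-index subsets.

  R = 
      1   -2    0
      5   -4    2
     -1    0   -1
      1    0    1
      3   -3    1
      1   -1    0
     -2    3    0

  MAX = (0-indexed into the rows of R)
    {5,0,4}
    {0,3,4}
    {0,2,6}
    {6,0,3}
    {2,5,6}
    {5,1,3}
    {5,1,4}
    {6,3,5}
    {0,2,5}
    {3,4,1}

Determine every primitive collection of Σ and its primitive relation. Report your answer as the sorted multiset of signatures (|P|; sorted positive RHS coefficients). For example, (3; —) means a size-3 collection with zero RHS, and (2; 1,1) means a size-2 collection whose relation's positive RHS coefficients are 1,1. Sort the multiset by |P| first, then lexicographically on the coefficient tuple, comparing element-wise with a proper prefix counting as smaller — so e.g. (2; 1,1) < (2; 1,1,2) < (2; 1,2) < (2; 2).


Δ(Σ) — 7 vertices, 9 min non-faces:

  {2,3}:  v_{2} + v_{3} = 0  so sig = (2; —)
  {4,6}:  v_{4} + v_{6} = v_{3}  so sig = (2; 1)
  {1,2}:  v_{1} + v_{2} = v_{4} + v_{5}  so sig = (2; 1,1)
  {2,4}:  v_{2} + v_{4} = v_{0} + v_{5}  so sig = (2; 1,1)
  {1,6}:  v_{1} + v_{6} = 2·v_{3} + v_{5}  so sig = (2; 1,2)
  {0,1}:  v_{0} + v_{1} = 2·v_{4}  so sig = (2; 2)
  {0,5,6}:  v_{0} + v_{5} + v_{6} = 0  so sig = (3; —)
  {0,3,5}:  v_{0} + v_{3} + v_{5} = v_{4}  so sig = (3; 1)
  {3,4,5}:  v_{3} + v_{4} + v_{5} = v_{1}  so sig = (3; 1)

so the primitive-relation signature multiset is
    (2; —)
    (2; 1)
    (2; 1,1)
    (2; 1,1)
    (2; 1,2)
    (2; 2)
    (3; —)
    (3; 1)
    (3; 1)


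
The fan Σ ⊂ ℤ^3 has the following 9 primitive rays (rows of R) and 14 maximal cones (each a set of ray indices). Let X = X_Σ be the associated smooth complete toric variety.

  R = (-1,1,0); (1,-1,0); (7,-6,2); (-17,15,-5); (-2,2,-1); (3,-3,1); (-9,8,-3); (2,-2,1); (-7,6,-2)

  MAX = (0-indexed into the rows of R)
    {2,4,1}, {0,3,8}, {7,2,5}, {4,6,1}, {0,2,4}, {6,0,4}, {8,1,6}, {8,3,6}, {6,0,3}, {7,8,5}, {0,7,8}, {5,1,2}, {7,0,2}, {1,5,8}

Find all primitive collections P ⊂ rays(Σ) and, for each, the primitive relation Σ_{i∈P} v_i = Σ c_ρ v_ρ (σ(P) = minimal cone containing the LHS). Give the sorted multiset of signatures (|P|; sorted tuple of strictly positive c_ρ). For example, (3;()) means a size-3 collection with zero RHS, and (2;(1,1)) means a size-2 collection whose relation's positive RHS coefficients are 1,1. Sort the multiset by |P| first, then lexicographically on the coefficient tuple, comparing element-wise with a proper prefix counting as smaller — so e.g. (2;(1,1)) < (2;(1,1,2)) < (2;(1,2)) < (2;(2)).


Primitive collections (16):

  P={0,1}:  v_{0} + v_{1} = 0  ⇒ sig = (2;())
  P={2,8}:  v_{2} + v_{8} = 0  ⇒ sig = (2;())
  P={4,7}:  v_{4} + v_{7} = 0  ⇒ sig = (2;())
  P={0,5}:  v_{0} + v_{5} = v_{7}  ⇒ sig = (2;(1))
  P={1,7}:  v_{1} + v_{7} = v_{5}  ⇒ sig = (2;(1))
  P={2,6}:  v_{2} + v_{6} = v_{4}  ⇒ sig = (2;(1))
  P={4,5}:  v_{4} + v_{5} = v_{1}  ⇒ sig = (2;(1))
  P={4,8}:  v_{4} + v_{8} = v_{6}  ⇒ sig = (2;(1))
  P={6,7}:  v_{6} + v_{7} = v_{8}  ⇒ sig = (2;(1))
  P={1,3}:  v_{1} + v_{3} = v_{6} + v_{8}  ⇒ sig = (2;(1,1))
  P={2,3}:  v_{2} + v_{3} = v_{0} + v_{6}  ⇒ sig = (2;(1,1))
  P={5,6}:  v_{5} + v_{6} = v_{1} + v_{8}  ⇒ sig = (2;(1,1))
  P={3,4}:  v_{3} + v_{4} = v_{0} + 2·v_{6}  ⇒ sig = (2;(1,2))
  P={3,7}:  v_{3} + v_{7} = v_{0} + 2·v_{8}  ⇒ sig = (2;(1,2))
  P={3,5}:  v_{3} + v_{5} = 2·v_{8}  ⇒ sig = (2;(2))
  P={0,6,8}:  v_{0} + v_{6} + v_{8} = v_{3}  ⇒ sig = (3;(1))

Hence PRS(X_Σ) =
    (2;())
    (2;())
    (2;())
    (2;(1))
    (2;(1))
    (2;(1))
    (2;(1))
    (2;(1))
    (2;(1))
    (2;(1,1))
    (2;(1,1))
    (2;(1,1))
    (2;(1,2))
    (2;(1,2))
    (2;(2))
    (3;(1))


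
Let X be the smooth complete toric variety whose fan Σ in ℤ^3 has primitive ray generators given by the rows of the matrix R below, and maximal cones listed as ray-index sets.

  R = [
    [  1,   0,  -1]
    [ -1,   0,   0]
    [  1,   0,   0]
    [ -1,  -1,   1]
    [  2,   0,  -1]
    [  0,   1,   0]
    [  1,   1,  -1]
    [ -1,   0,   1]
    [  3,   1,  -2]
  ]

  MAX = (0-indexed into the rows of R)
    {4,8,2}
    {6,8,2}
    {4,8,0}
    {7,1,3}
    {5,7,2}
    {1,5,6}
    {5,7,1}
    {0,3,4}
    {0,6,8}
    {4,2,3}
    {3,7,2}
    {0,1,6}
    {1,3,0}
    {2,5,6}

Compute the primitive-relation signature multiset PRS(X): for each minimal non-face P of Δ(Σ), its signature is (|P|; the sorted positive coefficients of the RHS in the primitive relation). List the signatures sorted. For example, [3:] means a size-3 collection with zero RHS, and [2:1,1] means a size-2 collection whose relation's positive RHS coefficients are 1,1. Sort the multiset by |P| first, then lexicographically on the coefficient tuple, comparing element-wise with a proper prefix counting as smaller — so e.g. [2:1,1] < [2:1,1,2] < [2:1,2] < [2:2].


15 minimal non-faces of Δ(Σ) (on 9 rays):

  P = {0,7}:  v_{0} + v_{7} = 0 ; sig = [2:]
  P = {1,2}:  v_{1} + v_{2} = 0 ; sig = [2:]
  P = {3,6}:  v_{3} + v_{6} = 0 ; sig = [2:]
  P = {0,2}:  v_{0} + v_{2} = v_{4} ; sig = [2:1]
  P = {0,5}:  v_{0} + v_{5} = v_{6} ; sig = [2:1]
  P = {1,4}:  v_{1} + v_{4} = v_{0} ; sig = [2:1]
  P = {3,5}:  v_{3} + v_{5} = v_{7} ; sig = [2:1]
  P = {3,8}:  v_{3} + v_{8} = v_{4} ; sig = [2:1]
  P = {4,6}:  v_{4} + v_{6} = v_{8} ; sig = [2:1]
  P = {4,7}:  v_{4} + v_{7} = v_{2} ; sig = [2:1]
  P = {6,7}:  v_{6} + v_{7} = v_{5} ; sig = [2:1]
  P = {1,8}:  v_{1} + v_{8} = v_{0} + v_{6} ; sig = [2:1,1]
  P = {4,5}:  v_{4} + v_{5} = v_{2} + v_{6} ; sig = [2:1,1]
  P = {7,8}:  v_{7} + v_{8} = v_{2} + v_{6} ; sig = [2:1,1]
  P = {5,8}:  v_{5} + v_{8} = v_{2} + 2·v_{6} ; sig = [2:1,2]

Hence PRS(X_Σ) =
    [2:]
    [2:]
    [2:]
    [2:1]
    [2:1]
    [2:1]
    [2:1]
    [2:1]
    [2:1]
    [2:1]
    [2:1]
    [2:1,1]
    [2:1,1]
    [2:1,1]
    [2:1,2]


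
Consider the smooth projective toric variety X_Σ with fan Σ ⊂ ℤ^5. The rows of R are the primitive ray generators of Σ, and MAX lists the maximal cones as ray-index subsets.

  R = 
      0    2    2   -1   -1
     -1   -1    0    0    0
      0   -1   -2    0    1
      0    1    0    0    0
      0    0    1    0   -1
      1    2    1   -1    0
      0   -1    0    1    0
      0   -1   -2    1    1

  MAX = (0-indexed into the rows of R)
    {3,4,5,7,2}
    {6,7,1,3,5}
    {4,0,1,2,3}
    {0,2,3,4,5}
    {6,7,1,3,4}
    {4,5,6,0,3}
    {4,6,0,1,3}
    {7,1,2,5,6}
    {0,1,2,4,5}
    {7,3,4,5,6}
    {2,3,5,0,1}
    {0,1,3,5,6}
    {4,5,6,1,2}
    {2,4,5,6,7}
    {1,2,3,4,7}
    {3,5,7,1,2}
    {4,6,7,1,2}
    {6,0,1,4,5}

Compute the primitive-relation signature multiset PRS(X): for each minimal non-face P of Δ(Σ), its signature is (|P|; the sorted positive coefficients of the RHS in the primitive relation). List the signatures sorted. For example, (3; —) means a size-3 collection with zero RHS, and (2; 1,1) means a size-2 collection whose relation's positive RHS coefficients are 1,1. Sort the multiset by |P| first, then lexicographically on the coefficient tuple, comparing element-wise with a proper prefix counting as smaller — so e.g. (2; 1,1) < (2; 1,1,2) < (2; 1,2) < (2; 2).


5 collections generate NE(X_Σ); each relation:

  {0,7}:  v_{0} + v_{7} = v_{3} — sig = (2; 1)
  {0,2,6}:  v_{0} + v_{2} + v_{6} = 0 — sig = (3; —)
  {2,3,6}:  v_{2} + v_{3} + v_{6} = v_{7} — sig = (3; 1)
  {1,4,5,7}:  v_{1} + v_{4} + v_{5} + v_{7} = 0 — sig = (4; —)
  {1,3,4,5}:  v_{1} + v_{3} + v_{4} + v_{5} = v_{0} — sig = (4; 1)

Hence PRS(X_Σ) =
{ (2; 1),  (3; —),  (3; 1),  (4; —),  (4; 1) }


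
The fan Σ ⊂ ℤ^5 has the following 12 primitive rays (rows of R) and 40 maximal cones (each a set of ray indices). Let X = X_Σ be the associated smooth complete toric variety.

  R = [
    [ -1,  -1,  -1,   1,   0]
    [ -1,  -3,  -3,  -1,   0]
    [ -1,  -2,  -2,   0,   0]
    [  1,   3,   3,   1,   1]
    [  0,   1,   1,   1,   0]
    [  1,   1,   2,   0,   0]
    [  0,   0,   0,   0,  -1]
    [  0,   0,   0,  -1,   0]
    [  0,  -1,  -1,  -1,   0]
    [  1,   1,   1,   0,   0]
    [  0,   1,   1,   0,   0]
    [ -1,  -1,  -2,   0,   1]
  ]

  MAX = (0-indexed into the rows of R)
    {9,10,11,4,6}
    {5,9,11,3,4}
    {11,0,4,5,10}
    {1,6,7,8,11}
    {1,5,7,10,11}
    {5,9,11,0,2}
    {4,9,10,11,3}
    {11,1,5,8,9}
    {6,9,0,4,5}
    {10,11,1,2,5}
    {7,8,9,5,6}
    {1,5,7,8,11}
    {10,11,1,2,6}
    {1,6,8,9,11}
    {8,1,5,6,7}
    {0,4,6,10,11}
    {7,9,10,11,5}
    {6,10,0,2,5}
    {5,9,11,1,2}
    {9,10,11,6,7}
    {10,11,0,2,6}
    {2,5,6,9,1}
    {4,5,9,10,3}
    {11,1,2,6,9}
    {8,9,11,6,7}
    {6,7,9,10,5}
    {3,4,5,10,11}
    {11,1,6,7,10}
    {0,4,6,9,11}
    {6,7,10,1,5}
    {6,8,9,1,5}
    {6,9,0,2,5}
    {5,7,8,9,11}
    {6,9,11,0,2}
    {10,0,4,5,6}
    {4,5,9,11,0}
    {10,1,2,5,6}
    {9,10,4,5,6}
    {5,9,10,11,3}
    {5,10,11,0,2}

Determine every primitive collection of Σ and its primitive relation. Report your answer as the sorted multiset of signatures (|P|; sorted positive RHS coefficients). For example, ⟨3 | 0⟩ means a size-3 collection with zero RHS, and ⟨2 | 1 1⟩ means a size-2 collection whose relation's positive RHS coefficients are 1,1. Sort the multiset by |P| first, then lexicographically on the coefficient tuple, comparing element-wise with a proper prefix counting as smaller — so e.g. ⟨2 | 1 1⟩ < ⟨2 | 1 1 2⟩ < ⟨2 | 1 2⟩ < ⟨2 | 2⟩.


Σ has 22 primitive collections:

  {4,8}:  v_{4} + v_{8} = 0  ⇒ sig = ⟨2 | 0⟩
  {0,8}:  v_{0} + v_{8} = v_{2}  ⇒ sig = ⟨2 | 1⟩
  {1,4}:  v_{1} + v_{4} = v_{2}  ⇒ sig = ⟨2 | 1⟩
  {2,4}:  v_{2} + v_{4} = v_{0}  ⇒ sig = ⟨2 | 1⟩
  {2,8}:  v_{2} + v_{8} = v_{1}  ⇒ sig = ⟨2 | 1⟩
  {4,7}:  v_{4} + v_{7} = v_{10}  ⇒ sig = ⟨2 | 1⟩
  {8,10}:  v_{8} + v_{10} = v_{7}  ⇒ sig = ⟨2 | 1⟩
  {0,7}:  v_{0} + v_{7} = v_{2} + v_{10}  ⇒ sig = ⟨2 | 1 1⟩
  {1,3}:  v_{1} + v_{3} = v_{5} + v_{11}  ⇒ sig = ⟨2 | 1 1⟩
  {2,7}:  v_{2} + v_{7} = v_{1} + v_{10}  ⇒ sig = ⟨2 | 1 1⟩
  {2,3}:  v_{2} + v_{3} = v_{4} + v_{5} + v_{11}  ⇒ sig = ⟨2 | 1 1 1⟩
  {3,6}:  v_{3} + v_{6} = v_{4} + v_{9} + v_{10}  ⇒ sig = ⟨2 | 1 1 1⟩
  {3,8}:  v_{3} + v_{8} = v_{5} + v_{9} + v_{10} + v_{11}  ⇒ sig = ⟨2 | 1 1 1 1⟩
  {3,7}:  v_{3} + v_{7} = v_{5} + v_{9} + 2·v_{10} + v_{11}  ⇒ sig = ⟨2 | 1 1 1 2⟩
  {0,3}:  v_{0} + v_{3} = 2·v_{4} + v_{5} + v_{11}  ⇒ sig = ⟨2 | 1 1 2⟩
  {0,1}:  v_{0} + v_{1} = 2·v_{2}  ⇒ sig = ⟨2 | 2⟩
  {2,9,10}:  v_{2} + v_{9} + v_{10} = 0  ⇒ sig = ⟨3 | 0⟩
  {5,6,11}:  v_{5} + v_{6} + v_{11} = 0  ⇒ sig = ⟨3 | 0⟩
  {0,9,10}:  v_{0} + v_{9} + v_{10} = v_{4}  ⇒ sig = ⟨3 | 1⟩
  {1,9,10}:  v_{1} + v_{9} + v_{10} = v_{8}  ⇒ sig = ⟨3 | 1⟩
  {1,7,9}:  v_{1} + v_{7} + v_{9} = 2·v_{8}  ⇒ sig = ⟨3 | 2⟩
  {4,5,9,10,11}:  v_{4} + v_{5} + v_{9} + v_{10} + v_{11} = v_{3}  ⇒ sig = ⟨5 | 1⟩

Hence PRS(X_Σ) =
{ ⟨2 | 0⟩,  ⟨2 | 1⟩ ×6,  ⟨2 | 1 1⟩ ×3,  ⟨2 | 1 1 1⟩ ×2,  ⟨2 | 1 1 1 1⟩,  ⟨2 | 1 1 1 2⟩,  ⟨2 | 1 1 2⟩,  ⟨2 | 2⟩,  ⟨3 | 0⟩ ×2,  ⟨3 | 1⟩ ×2,  ⟨3 | 2⟩,  ⟨5 | 1⟩ }


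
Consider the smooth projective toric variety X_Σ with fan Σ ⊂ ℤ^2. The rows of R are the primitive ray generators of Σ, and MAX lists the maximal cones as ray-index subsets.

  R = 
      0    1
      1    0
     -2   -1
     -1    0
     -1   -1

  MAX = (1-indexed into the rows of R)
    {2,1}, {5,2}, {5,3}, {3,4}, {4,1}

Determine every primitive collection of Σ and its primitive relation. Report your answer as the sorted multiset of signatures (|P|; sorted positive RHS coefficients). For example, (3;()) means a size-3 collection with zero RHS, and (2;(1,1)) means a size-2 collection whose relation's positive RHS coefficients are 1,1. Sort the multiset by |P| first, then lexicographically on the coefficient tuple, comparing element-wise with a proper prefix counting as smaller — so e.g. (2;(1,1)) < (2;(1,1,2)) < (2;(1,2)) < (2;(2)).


The 5 primitive collections of Σ (r=5, n=2):

  {2,4}:  v_{2} + v_{4} = 0  ⇒ sig = (2;())
  {1,5}:  v_{1} + v_{5} = v_{4}  ⇒ sig = (2;(1))
  {2,3}:  v_{2} + v_{3} = v_{5}  ⇒ sig = (2;(1))
  {4,5}:  v_{4} + v_{5} = v_{3}  ⇒ sig = (2;(1))
  {1,3}:  v_{1} + v_{3} = 2·v_{4}  ⇒ sig = (2;(2))

Signatures (|P|; sorted positive RHS coefficients), sorted:
    (2;())
    (2;(1))
    (2;(1))
    (2;(1))
    (2;(2))
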